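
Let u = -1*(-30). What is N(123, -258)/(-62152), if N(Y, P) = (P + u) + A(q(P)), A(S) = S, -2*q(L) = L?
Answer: 99/62152 ≈ 0.0015929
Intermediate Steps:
q(L) = -L/2
u = 30
N(Y, P) = 30 + P/2 (N(Y, P) = (P + 30) - P/2 = (30 + P) - P/2 = 30 + P/2)
N(123, -258)/(-62152) = (30 + (1/2)*(-258))/(-62152) = (30 - 129)*(-1/62152) = -99*(-1/62152) = 99/62152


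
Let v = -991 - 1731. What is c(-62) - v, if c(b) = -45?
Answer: 2677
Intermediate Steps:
v = -2722
c(-62) - v = -45 - 1*(-2722) = -45 + 2722 = 2677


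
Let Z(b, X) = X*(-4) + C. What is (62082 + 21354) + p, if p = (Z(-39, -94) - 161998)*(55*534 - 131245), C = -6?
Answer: 16465935936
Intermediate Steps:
Z(b, X) = -6 - 4*X (Z(b, X) = X*(-4) - 6 = -4*X - 6 = -6 - 4*X)
p = 16465852500 (p = ((-6 - 4*(-94)) - 161998)*(55*534 - 131245) = ((-6 + 376) - 161998)*(29370 - 131245) = (370 - 161998)*(-101875) = -161628*(-101875) = 16465852500)
(62082 + 21354) + p = (62082 + 21354) + 16465852500 = 83436 + 16465852500 = 16465935936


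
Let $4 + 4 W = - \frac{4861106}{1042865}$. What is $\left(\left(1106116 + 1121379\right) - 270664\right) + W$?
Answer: $\frac{4081416605347}{2085730} \approx 1.9568 \cdot 10^{6}$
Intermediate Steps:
$W = - \frac{4516283}{2085730}$ ($W = -1 + \frac{\left(-4861106\right) \frac{1}{1042865}}{4} = -1 + \frac{1}{4} \left(- \frac{4861106}{1042865}\right) = -1 - \frac{2430553}{2085730} = - \frac{4516283}{2085730} \approx -2.1653$)
$\left(\left(1106116 + 1121379\right) - 270664\right) + W = \left(\left(1106116 + 1121379\right) - 270664\right) - \frac{4516283}{2085730} = \left(2227495 - 270664\right) - \frac{4516283}{2085730} = 1956831 - \frac{4516283}{2085730} = \frac{4081416605347}{2085730}$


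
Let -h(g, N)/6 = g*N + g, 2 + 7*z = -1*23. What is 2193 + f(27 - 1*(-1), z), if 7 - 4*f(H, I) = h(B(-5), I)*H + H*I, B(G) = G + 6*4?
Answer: 671/4 ≈ 167.75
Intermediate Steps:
z = -25/7 (z = -2/7 + (-1*23)/7 = -2/7 + (⅐)*(-23) = -2/7 - 23/7 = -25/7 ≈ -3.5714)
B(G) = 24 + G (B(G) = G + 24 = 24 + G)
h(g, N) = -6*g - 6*N*g (h(g, N) = -6*(g*N + g) = -6*(N*g + g) = -6*(g + N*g) = -6*g - 6*N*g)
f(H, I) = 7/4 - H*I/4 - H*(-114 - 114*I)/4 (f(H, I) = 7/4 - ((-6*(24 - 5)*(1 + I))*H + H*I)/4 = 7/4 - ((-6*19*(1 + I))*H + H*I)/4 = 7/4 - ((-114 - 114*I)*H + H*I)/4 = 7/4 - (H*(-114 - 114*I) + H*I)/4 = 7/4 - (H*I + H*(-114 - 114*I))/4 = 7/4 + (-H*I/4 - H*(-114 - 114*I)/4) = 7/4 - H*I/4 - H*(-114 - 114*I)/4)
2193 + f(27 - 1*(-1), z) = 2193 + (7/4 + 57*(27 - 1*(-1))/2 + (113/4)*(27 - 1*(-1))*(-25/7)) = 2193 + (7/4 + 57*(27 + 1)/2 + (113/4)*(27 + 1)*(-25/7)) = 2193 + (7/4 + (57/2)*28 + (113/4)*28*(-25/7)) = 2193 + (7/4 + 798 - 2825) = 2193 - 8101/4 = 671/4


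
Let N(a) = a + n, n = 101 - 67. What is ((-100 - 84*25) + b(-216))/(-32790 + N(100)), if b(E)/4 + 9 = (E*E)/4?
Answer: -11105/8164 ≈ -1.3602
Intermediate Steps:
n = 34
b(E) = -36 + E² (b(E) = -36 + 4*((E*E)/4) = -36 + 4*(E²*(¼)) = -36 + 4*(E²/4) = -36 + E²)
N(a) = 34 + a (N(a) = a + 34 = 34 + a)
((-100 - 84*25) + b(-216))/(-32790 + N(100)) = ((-100 - 84*25) + (-36 + (-216)²))/(-32790 + (34 + 100)) = ((-100 - 2100) + (-36 + 46656))/(-32790 + 134) = (-2200 + 46620)/(-32656) = 44420*(-1/32656) = -11105/8164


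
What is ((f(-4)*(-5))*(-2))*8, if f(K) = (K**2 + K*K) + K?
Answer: 2240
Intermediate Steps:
f(K) = K + 2*K**2 (f(K) = (K**2 + K**2) + K = 2*K**2 + K = K + 2*K**2)
((f(-4)*(-5))*(-2))*8 = ((-4*(1 + 2*(-4))*(-5))*(-2))*8 = ((-4*(1 - 8)*(-5))*(-2))*8 = ((-4*(-7)*(-5))*(-2))*8 = ((28*(-5))*(-2))*8 = -140*(-2)*8 = 280*8 = 2240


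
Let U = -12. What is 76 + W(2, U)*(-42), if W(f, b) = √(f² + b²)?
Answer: 76 - 84*√37 ≈ -434.95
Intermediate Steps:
W(f, b) = √(b² + f²)
76 + W(2, U)*(-42) = 76 + √((-12)² + 2²)*(-42) = 76 + √(144 + 4)*(-42) = 76 + √148*(-42) = 76 + (2*√37)*(-42) = 76 - 84*√37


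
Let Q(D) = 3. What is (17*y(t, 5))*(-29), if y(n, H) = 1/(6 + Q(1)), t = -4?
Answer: -493/9 ≈ -54.778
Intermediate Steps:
y(n, H) = ⅑ (y(n, H) = 1/(6 + 3) = 1/9 = ⅑)
(17*y(t, 5))*(-29) = (17*(⅑))*(-29) = (17/9)*(-29) = -493/9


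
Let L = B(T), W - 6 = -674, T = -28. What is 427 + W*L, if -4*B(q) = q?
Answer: -4249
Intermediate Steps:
W = -668 (W = 6 - 674 = -668)
B(q) = -q/4
L = 7 (L = -¼*(-28) = 7)
427 + W*L = 427 - 668*7 = 427 - 4676 = -4249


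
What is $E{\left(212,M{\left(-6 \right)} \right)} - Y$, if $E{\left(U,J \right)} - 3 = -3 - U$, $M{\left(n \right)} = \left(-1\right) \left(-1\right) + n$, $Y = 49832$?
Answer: $-50044$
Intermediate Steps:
$M{\left(n \right)} = 1 + n$
$E{\left(U,J \right)} = - U$ ($E{\left(U,J \right)} = 3 - \left(3 + U\right) = - U$)
$E{\left(212,M{\left(-6 \right)} \right)} - Y = \left(-1\right) 212 - 49832 = -212 - 49832 = -50044$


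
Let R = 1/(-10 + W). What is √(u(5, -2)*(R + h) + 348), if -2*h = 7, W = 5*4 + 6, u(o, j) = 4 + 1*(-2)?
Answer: √5458/4 ≈ 18.470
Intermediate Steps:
u(o, j) = 2 (u(o, j) = 4 - 2 = 2)
W = 26 (W = 20 + 6 = 26)
R = 1/16 (R = 1/(-10 + 26) = 1/16 ≈ 0.062500)
h = -7/2 (h = -½*7 = -7/2 ≈ -3.5000)
√(u(5, -2)*(R + h) + 348) = √(2*(1/16 - 7/2) + 348) = √(2*(-55/16) + 348) = √(-55/8 + 348) = √(2729/8) = √5458/4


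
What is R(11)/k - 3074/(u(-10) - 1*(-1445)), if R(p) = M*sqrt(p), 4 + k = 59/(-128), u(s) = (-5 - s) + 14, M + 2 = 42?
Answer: -1537/732 - 5120*sqrt(11)/571 ≈ -31.839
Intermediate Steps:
M = 40 (M = -2 + 42 = 40)
u(s) = 9 - s
k = -571/128 (k = -4 + 59/(-128) = -4 + 59*(-1/128) = -4 - 59/128 = -571/128 ≈ -4.4609)
R(p) = 40*sqrt(p)
R(11)/k - 3074/(u(-10) - 1*(-1445)) = (40*sqrt(11))/(-571/128) - 3074/((9 - 1*(-10)) - 1*(-1445)) = (40*sqrt(11))*(-128/571) - 3074/((9 + 10) + 1445) = -5120*sqrt(11)/571 - 3074/(19 + 1445) = -5120*sqrt(11)/571 - 3074/1464 = -5120*sqrt(11)/571 - 3074*1/1464 = -5120*sqrt(11)/571 - 1537/732 = -1537/732 - 5120*sqrt(11)/571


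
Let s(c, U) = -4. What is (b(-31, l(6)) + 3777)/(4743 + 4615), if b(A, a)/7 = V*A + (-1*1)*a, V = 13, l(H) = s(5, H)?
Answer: 492/4679 ≈ 0.10515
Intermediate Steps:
l(H) = -4
b(A, a) = -7*a + 91*A (b(A, a) = 7*(13*A + (-1*1)*a) = 7*(13*A - a) = 7*(-a + 13*A) = -7*a + 91*A)
(b(-31, l(6)) + 3777)/(4743 + 4615) = ((-7*(-4) + 91*(-31)) + 3777)/(4743 + 4615) = ((28 - 2821) + 3777)/9358 = (-2793 + 3777)*(1/9358) = 984*(1/9358) = 492/4679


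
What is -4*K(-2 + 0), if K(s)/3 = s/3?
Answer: 8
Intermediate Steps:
K(s) = s (K(s) = 3*(s/3) = s)
-4*K(-2 + 0) = -4*(-2 + 0) = -4*(-2) = 8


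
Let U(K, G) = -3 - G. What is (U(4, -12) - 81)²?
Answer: 5184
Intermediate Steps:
(U(4, -12) - 81)² = ((-3 - 1*(-12)) - 81)² = ((-3 + 12) - 81)² = (9 - 81)² = (-72)² = 5184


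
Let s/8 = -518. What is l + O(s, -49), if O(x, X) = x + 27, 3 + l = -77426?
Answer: -81546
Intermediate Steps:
l = -77429 (l = -3 - 77426 = -77429)
s = -4144 (s = 8*(-518) = -4144)
O(x, X) = 27 + x
l + O(s, -49) = -77429 + (27 - 4144) = -77429 - 4117 = -81546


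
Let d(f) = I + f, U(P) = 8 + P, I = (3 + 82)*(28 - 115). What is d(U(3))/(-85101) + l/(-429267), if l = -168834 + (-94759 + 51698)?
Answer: 371968139/640895631 ≈ 0.58039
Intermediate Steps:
I = -7395 (I = 85*(-87) = -7395)
l = -211895 (l = -168834 - 43061 = -211895)
d(f) = -7395 + f
d(U(3))/(-85101) + l/(-429267) = (-7395 + (8 + 3))/(-85101) - 211895/(-429267) = (-7395 + 11)*(-1/85101) - 211895*(-1/429267) = -7384*(-1/85101) + 211895/429267 = 7384/85101 + 211895/429267 = 371968139/640895631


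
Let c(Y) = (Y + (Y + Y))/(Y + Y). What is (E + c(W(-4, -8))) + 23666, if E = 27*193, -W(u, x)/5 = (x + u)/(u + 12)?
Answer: 57757/2 ≈ 28879.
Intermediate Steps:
W(u, x) = -5*(u + x)/(12 + u) (W(u, x) = -5*(x + u)/(u + 12) = -5*(u + x)/(12 + u))
E = 5211
c(Y) = 3/2 (c(Y) = (Y + 2*Y)/((2*Y)) = (3*Y)*(1/(2*Y)) = 3/2)
(E + c(W(-4, -8))) + 23666 = (5211 + 3/2) + 23666 = 10425/2 + 23666 = 57757/2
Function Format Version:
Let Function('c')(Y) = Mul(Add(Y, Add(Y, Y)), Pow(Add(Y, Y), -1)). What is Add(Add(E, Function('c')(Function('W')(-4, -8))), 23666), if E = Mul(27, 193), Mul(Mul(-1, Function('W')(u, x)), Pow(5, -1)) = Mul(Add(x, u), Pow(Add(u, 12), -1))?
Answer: Rational(57757, 2) ≈ 28879.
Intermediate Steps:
Function('W')(u, x) = Mul(-5, Pow(Add(12, u), -1), Add(u, x)) (Function('W')(u, x) = Mul(-5, Mul(Add(x, u), Pow(Add(u, 12), -1))) = Mul(-5, Mul(Add(u, x), Pow(Add(12, u), -1))) = Mul(-5, Mul(Pow(Add(12, u), -1), Add(u, x))) = Mul(-5, Pow(Add(12, u), -1), Add(u, x)))
E = 5211
Function('c')(Y) = Rational(3, 2) (Function('c')(Y) = Mul(Add(Y, Mul(2, Y)), Pow(Mul(2, Y), -1)) = Mul(Mul(3, Y), Mul(Rational(1, 2), Pow(Y, -1))) = Rational(3, 2))
Add(Add(E, Function('c')(Function('W')(-4, -8))), 23666) = Add(Add(5211, Rational(3, 2)), 23666) = Add(Rational(10425, 2), 23666) = Rational(57757, 2)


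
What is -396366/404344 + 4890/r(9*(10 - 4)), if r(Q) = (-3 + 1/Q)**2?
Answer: 2877681967737/5240500412 ≈ 549.12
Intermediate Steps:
-396366/404344 + 4890/r(9*(10 - 4)) = -396366/404344 + 4890/(((-1 + 3*(9*(10 - 4)))**2/(9*(10 - 4))**2)) = -396366*1/404344 + 4890/(((-1 + 3*(9*6))**2/(9*6)**2)) = -198183/202172 + 4890/(((-1 + 3*54)**2/54**2)) = -198183/202172 + 4890/(((-1 + 162)**2/2916)) = -198183/202172 + 4890/(((1/2916)*161**2)) = -198183/202172 + 4890/(((1/2916)*25921)) = -198183/202172 + 4890/(25921/2916) = -198183/202172 + 4890*(2916/25921) = -198183/202172 + 14259240/25921 = 2877681967737/5240500412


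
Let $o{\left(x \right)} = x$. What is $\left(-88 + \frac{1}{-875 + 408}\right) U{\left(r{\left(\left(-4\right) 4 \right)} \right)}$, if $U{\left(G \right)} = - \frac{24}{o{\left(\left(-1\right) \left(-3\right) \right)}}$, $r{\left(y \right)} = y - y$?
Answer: $\frac{328776}{467} \approx 704.02$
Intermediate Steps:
$r{\left(y \right)} = 0$
$U{\left(G \right)} = -8$ ($U{\left(G \right)} = - \frac{24}{\left(-1\right) \left(-3\right)} = - \frac{24}{3} = \left(-24\right) \frac{1}{3} = -8$)
$\left(-88 + \frac{1}{-875 + 408}\right) U{\left(r{\left(\left(-4\right) 4 \right)} \right)} = \left(-88 + \frac{1}{-875 + 408}\right) \left(-8\right) = \left(-88 + \frac{1}{-467}\right) \left(-8\right) = \left(-88 - \frac{1}{467}\right) \left(-8\right) = \left(- \frac{41097}{467}\right) \left(-8\right) = \frac{328776}{467}$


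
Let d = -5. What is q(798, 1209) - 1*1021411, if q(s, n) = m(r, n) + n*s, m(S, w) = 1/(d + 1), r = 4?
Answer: -226517/4 ≈ -56629.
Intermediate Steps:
m(S, w) = -¼ (m(S, w) = 1/(-5 + 1) = 1/(-4) = -¼)
q(s, n) = -¼ + n*s
q(798, 1209) - 1*1021411 = (-¼ + 1209*798) - 1*1021411 = (-¼ + 964782) - 1021411 = 3859127/4 - 1021411 = -226517/4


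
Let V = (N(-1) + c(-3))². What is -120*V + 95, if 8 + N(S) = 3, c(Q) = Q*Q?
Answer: -1825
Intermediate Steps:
c(Q) = Q²
N(S) = -5 (N(S) = -8 + 3 = -5)
V = 16 (V = (-5 + (-3)²)² = (-5 + 9)² = 4² = 16)
-120*V + 95 = -120*16 + 95 = -1920 + 95 = -1825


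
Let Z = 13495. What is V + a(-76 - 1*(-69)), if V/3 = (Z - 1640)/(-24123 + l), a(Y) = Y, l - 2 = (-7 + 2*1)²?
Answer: -68079/8032 ≈ -8.4760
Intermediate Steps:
l = 27 (l = 2 + (-7 + 2*1)² = 2 + (-7 + 2)² = 2 + (-5)² = 2 + 25 = 27)
V = -11855/8032 (V = 3*((13495 - 1640)/(-24123 + 27)) = 3*(11855/(-24096)) = 3*(11855*(-1/24096)) = 3*(-11855/24096) = -11855/8032 ≈ -1.4760)
V + a(-76 - 1*(-69)) = -11855/8032 + (-76 - 1*(-69)) = -11855/8032 + (-76 + 69) = -11855/8032 - 7 = -68079/8032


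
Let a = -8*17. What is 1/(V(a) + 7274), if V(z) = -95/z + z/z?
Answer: 136/989495 ≈ 0.00013744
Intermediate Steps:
a = -136
V(z) = 1 - 95/z (V(z) = -95/z + 1 = 1 - 95/z)
1/(V(a) + 7274) = 1/((-95 - 136)/(-136) + 7274) = 1/(-1/136*(-231) + 7274) = 1/(231/136 + 7274) = 1/(989495/136) = 136/989495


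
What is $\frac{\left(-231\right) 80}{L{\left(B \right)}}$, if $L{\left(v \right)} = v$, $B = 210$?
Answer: $-88$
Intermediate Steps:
$\frac{\left(-231\right) 80}{L{\left(B \right)}} = \frac{\left(-231\right) 80}{210} = \left(-18480\right) \frac{1}{210} = -88$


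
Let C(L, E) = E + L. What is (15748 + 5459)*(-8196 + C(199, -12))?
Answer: -169846863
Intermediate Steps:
(15748 + 5459)*(-8196 + C(199, -12)) = (15748 + 5459)*(-8196 + (-12 + 199)) = 21207*(-8196 + 187) = 21207*(-8009) = -169846863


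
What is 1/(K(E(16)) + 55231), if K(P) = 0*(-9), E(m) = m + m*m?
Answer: 1/55231 ≈ 1.8106e-5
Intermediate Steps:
E(m) = m + m**2
K(P) = 0
1/(K(E(16)) + 55231) = 1/(0 + 55231) = 1/55231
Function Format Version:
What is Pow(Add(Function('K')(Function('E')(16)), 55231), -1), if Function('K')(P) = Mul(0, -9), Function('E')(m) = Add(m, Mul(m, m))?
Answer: Rational(1, 55231) ≈ 1.8106e-5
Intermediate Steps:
Function('E')(m) = Add(m, Pow(m, 2))
Function('K')(P) = 0
Pow(Add(Function('K')(Function('E')(16)), 55231), -1) = Pow(Add(0, 55231), -1) = Pow(55231, -1) = Rational(1, 55231)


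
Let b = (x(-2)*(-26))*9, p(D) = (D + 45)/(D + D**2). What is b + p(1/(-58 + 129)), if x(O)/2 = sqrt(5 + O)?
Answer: 56729/18 - 468*sqrt(3) ≈ 2341.0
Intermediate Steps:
x(O) = 2*sqrt(5 + O)
p(D) = (45 + D)/(D + D**2)
b = -468*sqrt(3) (b = ((2*sqrt(5 - 2))*(-26))*9 = ((2*sqrt(3))*(-26))*9 = -52*sqrt(3)*9 = -468*sqrt(3) ≈ -810.60)
b + p(1/(-58 + 129)) = -468*sqrt(3) + (45 + 1/(-58 + 129))/((1/(-58 + 129))*(1 + 1/(-58 + 129))) = -468*sqrt(3) + (45 + 1/71)/((1/71)*(1 + 1/71)) = -468*sqrt(3) + 71*(3196/71)/(72/71) = -468*sqrt(3) + 71*(71/72)*(3196/71) = -468*sqrt(3) + 56729/18 = 56729/18 - 468*sqrt(3)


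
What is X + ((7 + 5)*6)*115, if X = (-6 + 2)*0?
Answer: 8280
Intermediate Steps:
X = 0 (X = -4*0 = 0)
X + ((7 + 5)*6)*115 = 0 + ((7 + 5)*6)*115 = 0 + (12*6)*115 = 0 + 72*115 = 0 + 8280 = 8280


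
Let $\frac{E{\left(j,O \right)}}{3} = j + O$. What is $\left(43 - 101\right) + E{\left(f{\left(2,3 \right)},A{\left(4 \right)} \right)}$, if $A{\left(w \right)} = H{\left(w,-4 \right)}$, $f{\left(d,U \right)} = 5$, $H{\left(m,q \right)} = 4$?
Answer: $-31$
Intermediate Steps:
$A{\left(w \right)} = 4$
$E{\left(j,O \right)} = 3 O + 3 j$ ($E{\left(j,O \right)} = 3 \left(j + O\right) = 3 \left(O + j\right) = 3 O + 3 j$)
$\left(43 - 101\right) + E{\left(f{\left(2,3 \right)},A{\left(4 \right)} \right)} = \left(43 - 101\right) + \left(3 \cdot 4 + 3 \cdot 5\right) = \left(43 - 101\right) + \left(12 + 15\right) = -58 + 27 = -31$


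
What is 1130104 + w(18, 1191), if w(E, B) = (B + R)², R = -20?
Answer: 2501345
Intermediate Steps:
w(E, B) = (-20 + B)² (w(E, B) = (B - 20)² = (-20 + B)²)
1130104 + w(18, 1191) = 1130104 + (-20 + 1191)² = 1130104 + 1171² = 1130104 + 1371241 = 2501345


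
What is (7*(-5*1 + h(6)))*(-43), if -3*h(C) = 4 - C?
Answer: 3913/3 ≈ 1304.3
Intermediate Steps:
h(C) = -4/3 + C/3 (h(C) = -(4 - C)/3 = -4/3 + C/3)
(7*(-5*1 + h(6)))*(-43) = (7*(-5*1 + (-4/3 + (⅓)*6)))*(-43) = (7*(-5 + (-4/3 + 2)))*(-43) = (7*(-5 + ⅔))*(-43) = (7*(-13/3))*(-43) = -91/3*(-43) = 3913/3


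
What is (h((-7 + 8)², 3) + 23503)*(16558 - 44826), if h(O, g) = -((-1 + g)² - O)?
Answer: -664298000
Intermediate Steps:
h(O, g) = O - (-1 + g)²
(h((-7 + 8)², 3) + 23503)*(16558 - 44826) = (((-7 + 8)² - (-1 + 3)²) + 23503)*(16558 - 44826) = ((1² - 1*2²) + 23503)*(-28268) = ((1 - 1*4) + 23503)*(-28268) = ((1 - 4) + 23503)*(-28268) = (-3 + 23503)*(-28268) = 23500*(-28268) = -664298000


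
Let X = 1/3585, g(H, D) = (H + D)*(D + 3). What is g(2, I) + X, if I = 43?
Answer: 7420951/3585 ≈ 2070.0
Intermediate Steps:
g(H, D) = (3 + D)*(D + H) (g(H, D) = (D + H)*(3 + D) = (3 + D)*(D + H))
X = 1/3585 ≈ 0.00027894
g(2, I) + X = (43² + 3*43 + 3*2 + 43*2) + 1/3585 = (1849 + 129 + 6 + 86) + 1/3585 = 2070 + 1/3585 = 7420951/3585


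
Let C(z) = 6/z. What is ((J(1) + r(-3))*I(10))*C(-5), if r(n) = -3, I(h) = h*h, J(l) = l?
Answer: 240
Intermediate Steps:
I(h) = h**2
((J(1) + r(-3))*I(10))*C(-5) = ((1 - 3)*10**2)*(6/(-5)) = (-2*100)*(6*(-1/5)) = -200*(-6/5) = 240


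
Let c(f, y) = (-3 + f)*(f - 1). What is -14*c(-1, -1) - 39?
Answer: -151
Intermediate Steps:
c(f, y) = (-1 + f)*(-3 + f) (c(f, y) = (-3 + f)*(-1 + f) = (-1 + f)*(-3 + f))
-14*c(-1, -1) - 39 = -14*(3 + (-1)² - 4*(-1)) - 39 = -14*(3 + 1 + 4) - 39 = -14*8 - 39 = -112 - 39 = -151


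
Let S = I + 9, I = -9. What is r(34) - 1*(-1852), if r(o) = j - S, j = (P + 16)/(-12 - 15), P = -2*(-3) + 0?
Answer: 49982/27 ≈ 1851.2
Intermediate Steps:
P = 6 (P = 6 + 0 = 6)
S = 0 (S = -9 + 9 = 0)
j = -22/27 (j = (6 + 16)/(-12 - 15) = 22/(-27) = 22*(-1/27) = -22/27 ≈ -0.81481)
r(o) = -22/27 (r(o) = -22/27 - 1*0 = -22/27 + 0 = -22/27)
r(34) - 1*(-1852) = -22/27 - 1*(-1852) = -22/27 + 1852 = 49982/27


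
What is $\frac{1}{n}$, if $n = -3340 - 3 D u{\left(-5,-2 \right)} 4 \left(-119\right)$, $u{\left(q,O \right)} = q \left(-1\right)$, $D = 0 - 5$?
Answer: $- \frac{1}{39040} \approx -2.5615 \cdot 10^{-5}$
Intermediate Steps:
$D = -5$
$u{\left(q,O \right)} = - q$
$n = -39040$ ($n = -3340 - 3 \left(-5\right) \left(\left(-1\right) \left(-5\right)\right) 4 \left(-119\right) = -3340 - \left(-15\right) 5 \cdot 4 \left(-119\right) = -3340 - \left(-75\right) 4 \left(-119\right) = -3340 - \left(-300\right) \left(-119\right) = -3340 - 35700 = -39040$)
$\frac{1}{n} = \frac{1}{-39040} = - \frac{1}{39040}$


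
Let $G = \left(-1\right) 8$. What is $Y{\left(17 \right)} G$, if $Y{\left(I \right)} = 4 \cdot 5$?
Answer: $-160$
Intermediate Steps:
$Y{\left(I \right)} = 20$
$G = -8$
$Y{\left(17 \right)} G = 20 \left(-8\right) = -160$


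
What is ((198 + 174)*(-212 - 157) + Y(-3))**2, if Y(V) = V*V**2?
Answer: 18849917025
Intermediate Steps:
Y(V) = V**3
((198 + 174)*(-212 - 157) + Y(-3))**2 = ((198 + 174)*(-212 - 157) + (-3)**3)**2 = (372*(-369) - 27)**2 = (-137268 - 27)**2 = (-137295)**2 = 18849917025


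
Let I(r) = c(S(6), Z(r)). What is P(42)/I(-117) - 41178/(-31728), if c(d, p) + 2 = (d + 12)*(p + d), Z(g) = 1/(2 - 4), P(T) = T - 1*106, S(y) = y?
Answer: 327279/512936 ≈ 0.63805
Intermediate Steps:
P(T) = -106 + T (P(T) = T - 106 = -106 + T)
Z(g) = -½ (Z(g) = 1/(-2) = -½)
c(d, p) = -2 + (12 + d)*(d + p) (c(d, p) = -2 + (d + 12)*(p + d) = -2 + (12 + d)*(d + p))
I(r) = 97 (I(r) = -2 + 6² + 12*6 + 12*(-½) + 6*(-½) = -2 + 36 + 72 - 6 - 3 = 97)
P(42)/I(-117) - 41178/(-31728) = (-106 + 42)/97 - 41178/(-31728) = -64*1/97 - 41178*(-1/31728) = -64/97 + 6863/5288 = 327279/512936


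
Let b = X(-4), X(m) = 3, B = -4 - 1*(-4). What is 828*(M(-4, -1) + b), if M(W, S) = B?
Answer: 2484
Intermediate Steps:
B = 0 (B = -4 + 4 = 0)
M(W, S) = 0
b = 3
828*(M(-4, -1) + b) = 828*(0 + 3) = 828*3 = 2484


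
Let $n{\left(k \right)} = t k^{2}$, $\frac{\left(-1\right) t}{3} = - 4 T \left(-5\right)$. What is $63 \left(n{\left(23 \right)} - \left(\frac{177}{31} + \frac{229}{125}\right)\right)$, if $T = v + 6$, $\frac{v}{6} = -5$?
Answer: $\frac{185962818888}{3875} \approx 4.799 \cdot 10^{7}$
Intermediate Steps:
$v = -30$ ($v = 6 \left(-5\right) = -30$)
$T = -24$ ($T = -30 + 6 = -24$)
$t = 1440$ ($t = - 3 \left(-4\right) \left(-24\right) \left(-5\right) = - 3 \cdot 96 \left(-5\right) = \left(-3\right) \left(-480\right) = 1440$)
$n{\left(k \right)} = 1440 k^{2}$
$63 \left(n{\left(23 \right)} - \left(\frac{177}{31} + \frac{229}{125}\right)\right) = 63 \left(1440 \cdot 23^{2} - \left(\frac{177}{31} + \frac{229}{125}\right)\right) = 63 \left(1440 \cdot 529 - \frac{29224}{3875}\right) = 63 \left(761760 - \frac{29224}{3875}\right) = 63 \cdot \frac{2951790776}{3875} = \frac{185962818888}{3875}$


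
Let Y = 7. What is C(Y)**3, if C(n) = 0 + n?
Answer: 343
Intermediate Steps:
C(n) = n
C(Y)**3 = 7**3 = 343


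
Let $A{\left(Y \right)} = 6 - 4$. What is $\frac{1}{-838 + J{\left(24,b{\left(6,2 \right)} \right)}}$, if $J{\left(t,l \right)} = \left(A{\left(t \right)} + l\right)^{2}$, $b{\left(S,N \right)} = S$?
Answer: $- \frac{1}{774} \approx -0.001292$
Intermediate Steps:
$A{\left(Y \right)} = 2$
$J{\left(t,l \right)} = \left(2 + l\right)^{2}$
$\frac{1}{-838 + J{\left(24,b{\left(6,2 \right)} \right)}} = \frac{1}{-838 + \left(2 + 6\right)^{2}} = \frac{1}{-838 + 8^{2}} = \frac{1}{-838 + 64} = \frac{1}{-774} = - \frac{1}{774}$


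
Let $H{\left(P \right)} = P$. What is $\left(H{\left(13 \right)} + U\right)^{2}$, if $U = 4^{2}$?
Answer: $841$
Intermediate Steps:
$U = 16$
$\left(H{\left(13 \right)} + U\right)^{2} = \left(13 + 16\right)^{2} = 29^{2} = 841$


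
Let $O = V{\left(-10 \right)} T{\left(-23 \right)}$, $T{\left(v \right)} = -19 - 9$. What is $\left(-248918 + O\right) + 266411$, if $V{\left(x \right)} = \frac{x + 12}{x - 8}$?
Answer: $\frac{157465}{9} \approx 17496.0$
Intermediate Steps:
$V{\left(x \right)} = \frac{12 + x}{-8 + x}$
$T{\left(v \right)} = -28$
$O = \frac{28}{9}$ ($O = \frac{12 - 10}{-8 - 10} \left(-28\right) = \frac{1}{-18} \cdot 2 \left(-28\right) = \left(- \frac{1}{18}\right) 2 \left(-28\right) = \left(- \frac{1}{9}\right) \left(-28\right) = \frac{28}{9} \approx 3.1111$)
$\left(-248918 + O\right) + 266411 = \left(-248918 + \frac{28}{9}\right) + 266411 = - \frac{2240234}{9} + 266411 = \frac{157465}{9}$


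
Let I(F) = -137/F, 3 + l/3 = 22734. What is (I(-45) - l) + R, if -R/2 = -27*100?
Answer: -2825548/45 ≈ -62790.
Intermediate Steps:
l = 68193 (l = -9 + 3*22734 = -9 + 68202 = 68193)
R = 5400 (R = -(-54)*100 = -2*(-2700) = 5400)
(I(-45) - l) + R = (-137/(-45) - 1*68193) + 5400 = (-137*(-1/45) - 68193) + 5400 = (137/45 - 68193) + 5400 = -3068548/45 + 5400 = -2825548/45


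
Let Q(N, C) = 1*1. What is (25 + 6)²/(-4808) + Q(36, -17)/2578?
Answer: -1236325/6197512 ≈ -0.19949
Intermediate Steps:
Q(N, C) = 1
(25 + 6)²/(-4808) + Q(36, -17)/2578 = (25 + 6)²/(-4808) + 1/2578 = 31²*(-1/4808) + 1*(1/2578) = 961*(-1/4808) + 1/2578 = -961/4808 + 1/2578 = -1236325/6197512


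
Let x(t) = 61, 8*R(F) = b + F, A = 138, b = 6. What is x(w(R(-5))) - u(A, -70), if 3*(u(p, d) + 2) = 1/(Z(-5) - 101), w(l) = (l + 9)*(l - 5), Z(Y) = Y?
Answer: 20035/318 ≈ 63.003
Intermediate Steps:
R(F) = 3/4 + F/8 (R(F) = (6 + F)/8 = 3/4 + F/8)
w(l) = (-5 + l)*(9 + l) (w(l) = (9 + l)*(-5 + l) = (-5 + l)*(9 + l))
u(p, d) = -637/318 (u(p, d) = -2 + 1/(3*(-5 - 101)) = -2 + (1/3)/(-106) = -2 + (1/3)*(-1/106) = -2 - 1/318 = -637/318)
x(w(R(-5))) - u(A, -70) = 61 - 1*(-637/318) = 61 + 637/318 = 20035/318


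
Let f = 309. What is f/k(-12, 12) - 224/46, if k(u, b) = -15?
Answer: -2929/115 ≈ -25.470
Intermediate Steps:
f/k(-12, 12) - 224/46 = 309/(-15) - 224/46 = 309*(-1/15) - 224*1/46 = -103/5 - 112/23 = -2929/115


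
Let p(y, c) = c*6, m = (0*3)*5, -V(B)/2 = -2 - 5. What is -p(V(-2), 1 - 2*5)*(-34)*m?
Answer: 0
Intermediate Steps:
V(B) = 14 (V(B) = -2*(-2 - 5) = -2*(-7) = 14)
m = 0 (m = 0*5 = 0)
p(y, c) = 6*c
-p(V(-2), 1 - 2*5)*(-34)*m = -(6*(1 - 2*5))*(-34)*0 = -(6*(1 - 10))*(-34)*0 = -(6*(-9))*(-34)*0 = -(-54*(-34))*0 = -1836*0 = -1*0 = 0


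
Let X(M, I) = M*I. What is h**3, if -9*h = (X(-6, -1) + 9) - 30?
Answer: 125/27 ≈ 4.6296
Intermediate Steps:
X(M, I) = I*M
h = 5/3 (h = -((-1*(-6) + 9) - 30)/9 = -((6 + 9) - 30)/9 = -(15 - 30)/9 = -1/9*(-15) = 5/3 ≈ 1.6667)
h**3 = (5/3)**3 = 125/27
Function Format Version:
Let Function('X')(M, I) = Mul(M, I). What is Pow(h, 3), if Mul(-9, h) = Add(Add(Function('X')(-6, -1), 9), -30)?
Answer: Rational(125, 27) ≈ 4.6296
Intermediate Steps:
Function('X')(M, I) = Mul(I, M)
h = Rational(5, 3) (h = Mul(Rational(-1, 9), Add(Add(Mul(-1, -6), 9), -30)) = Mul(Rational(-1, 9), Add(Add(6, 9), -30)) = Mul(Rational(-1, 9), Add(15, -30)) = Mul(Rational(-1, 9), -15) = Rational(5, 3) ≈ 1.6667)
Pow(h, 3) = Pow(Rational(5, 3), 3) = Rational(125, 27)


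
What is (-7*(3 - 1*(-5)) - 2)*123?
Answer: -7134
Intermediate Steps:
(-7*(3 - 1*(-5)) - 2)*123 = (-7*(3 + 5) - 2)*123 = (-7*8 - 2)*123 = (-56 - 2)*123 = -58*123 = -7134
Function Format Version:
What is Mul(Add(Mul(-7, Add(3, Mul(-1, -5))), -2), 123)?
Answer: -7134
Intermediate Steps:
Mul(Add(Mul(-7, Add(3, Mul(-1, -5))), -2), 123) = Mul(Add(Mul(-7, Add(3, 5)), -2), 123) = Mul(Add(Mul(-7, 8), -2), 123) = Mul(Add(-56, -2), 123) = Mul(-58, 123) = -7134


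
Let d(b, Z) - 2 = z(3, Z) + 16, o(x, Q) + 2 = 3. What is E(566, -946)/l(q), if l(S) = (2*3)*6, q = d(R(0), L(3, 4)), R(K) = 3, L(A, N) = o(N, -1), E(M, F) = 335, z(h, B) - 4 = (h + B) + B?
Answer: 335/36 ≈ 9.3056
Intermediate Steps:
z(h, B) = 4 + h + 2*B (z(h, B) = 4 + ((h + B) + B) = 4 + ((B + h) + B) = 4 + (h + 2*B) = 4 + h + 2*B)
o(x, Q) = 1 (o(x, Q) = -2 + 3 = 1)
L(A, N) = 1
d(b, Z) = 25 + 2*Z (d(b, Z) = 2 + ((4 + 3 + 2*Z) + 16) = 2 + ((7 + 2*Z) + 16) = 2 + (23 + 2*Z) = 25 + 2*Z)
q = 27 (q = 25 + 2*1 = 25 + 2 = 27)
l(S) = 36 (l(S) = 6*6 = 36)
E(566, -946)/l(q) = 335/36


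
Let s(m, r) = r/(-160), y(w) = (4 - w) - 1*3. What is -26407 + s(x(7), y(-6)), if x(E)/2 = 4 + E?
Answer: -4225127/160 ≈ -26407.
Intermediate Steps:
y(w) = 1 - w (y(w) = (4 - w) - 3 = 1 - w)
x(E) = 8 + 2*E (x(E) = 2*(4 + E) = 8 + 2*E)
s(m, r) = -r/160 (s(m, r) = r*(-1/160) = -r/160)
-26407 + s(x(7), y(-6)) = -26407 - (1 - 1*(-6))/160 = -26407 - (1 + 6)/160 = -26407 - 1/160*7 = -26407 - 7/160 = -4225127/160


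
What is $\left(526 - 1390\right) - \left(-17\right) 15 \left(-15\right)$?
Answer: $-4689$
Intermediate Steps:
$\left(526 - 1390\right) - \left(-17\right) 15 \left(-15\right) = \left(526 - 1390\right) - \left(-255\right) \left(-15\right) = -864 - 3825 = -4689$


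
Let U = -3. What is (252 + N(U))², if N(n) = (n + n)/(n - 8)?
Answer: 7717284/121 ≈ 63779.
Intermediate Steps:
N(n) = 2*n/(-8 + n) (N(n) = (2*n)/(-8 + n) = 2*n/(-8 + n))
(252 + N(U))² = (252 + 2*(-3)/(-8 - 3))² = (252 + 2*(-3)/(-11))² = (252 + 2*(-3)*(-1/11))² = (252 + 6/11)² = (2778/11)² = 7717284/121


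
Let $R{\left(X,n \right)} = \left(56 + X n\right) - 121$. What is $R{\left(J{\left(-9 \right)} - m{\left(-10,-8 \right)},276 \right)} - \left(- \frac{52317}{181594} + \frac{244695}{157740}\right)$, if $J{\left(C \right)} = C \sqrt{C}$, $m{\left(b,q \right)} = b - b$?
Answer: $- \frac{5751770005}{86801932} - 7452 i \approx -66.263 - 7452.0 i$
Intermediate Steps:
$m{\left(b,q \right)} = 0$
$J{\left(C \right)} = C^{\frac{3}{2}}$
$R{\left(X,n \right)} = -65 + X n$
$R{\left(J{\left(-9 \right)} - m{\left(-10,-8 \right)},276 \right)} - \left(- \frac{52317}{181594} + \frac{244695}{157740}\right) = \left(-65 + \left(\left(-9\right)^{\frac{3}{2}} - 0\right) 276\right) - \left(- \frac{52317}{181594} + \frac{244695}{157740}\right) = \left(-65 + \left(- 27 i + 0\right) 276\right) - \left(\left(-52317\right) \frac{1}{181594} + 244695 \cdot \frac{1}{157740}\right) = \left(-65 + - 27 i 276\right) - \left(- \frac{52317}{181594} + \frac{1483}{956}\right) = \left(-65 - 7452 i\right) - \frac{109644425}{86801932} = - \frac{5751770005}{86801932} - 7452 i$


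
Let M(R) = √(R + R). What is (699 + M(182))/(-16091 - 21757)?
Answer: -233/12616 - √91/18924 ≈ -0.018973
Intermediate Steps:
M(R) = √2*√R (M(R) = √(2*R) = √2*√R)
(699 + M(182))/(-16091 - 21757) = (699 + √2*√182)/(-16091 - 21757) = (699 + 2*√91)/(-37848) = (699 + 2*√91)*(-1/37848) = -233/12616 - √91/18924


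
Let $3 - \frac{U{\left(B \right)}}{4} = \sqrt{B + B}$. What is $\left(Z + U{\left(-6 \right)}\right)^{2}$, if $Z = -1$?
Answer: $\left(11 - 8 i \sqrt{3}\right)^{2} \approx -71.0 - 304.84 i$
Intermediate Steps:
$U{\left(B \right)} = 12 - 4 \sqrt{2} \sqrt{B}$ ($U{\left(B \right)} = 12 - 4 \sqrt{B + B} = 12 - 4 \sqrt{2 B} = 12 - 4 \sqrt{2} \sqrt{B}$)
$\left(Z + U{\left(-6 \right)}\right)^{2} = \left(-1 + \left(12 - 4 \sqrt{2} \sqrt{-6}\right)\right)^{2} = \left(-1 + \left(12 - 4 \sqrt{2} i \sqrt{6}\right)\right)^{2} = \left(-1 + \left(12 - 8 i \sqrt{3}\right)\right)^{2} = \left(11 - 8 i \sqrt{3}\right)^{2}$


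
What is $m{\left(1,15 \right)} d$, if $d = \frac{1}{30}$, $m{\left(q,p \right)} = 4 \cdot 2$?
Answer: $\frac{4}{15} \approx 0.26667$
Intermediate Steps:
$m{\left(q,p \right)} = 8$
$d = \frac{1}{30} \approx 0.033333$
$m{\left(1,15 \right)} d = 8 \cdot \frac{1}{30} = \frac{4}{15}$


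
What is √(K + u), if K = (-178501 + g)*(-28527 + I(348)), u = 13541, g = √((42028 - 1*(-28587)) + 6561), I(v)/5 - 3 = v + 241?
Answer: √(4563748608 - 51134*√19294) ≈ 67503.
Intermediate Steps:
I(v) = 1220 + 5*v (I(v) = 15 + 5*(v + 241) = 15 + 5*(241 + v) = 15 + (1205 + 5*v) = 1220 + 5*v)
g = 2*√19294 (g = √((42028 + 28587) + 6561) = √(70615 + 6561) = √77176 = 2*√19294 ≈ 277.81)
K = 4563735067 - 51134*√19294 (K = (-178501 + 2*√19294)*(-28527 + (1220 + 5*348)) = (-178501 + 2*√19294)*(-28527 + (1220 + 1740)) = (-178501 + 2*√19294)*(-28527 + 2960) = (-178501 + 2*√19294)*(-25567) = 4563735067 - 51134*√19294 ≈ 4.5566e+9)
√(K + u) = √((4563735067 - 51134*√19294) + 13541) = √(4563748608 - 51134*√19294)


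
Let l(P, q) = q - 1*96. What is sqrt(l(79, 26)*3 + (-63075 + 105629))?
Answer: 2*sqrt(10586) ≈ 205.78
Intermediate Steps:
l(P, q) = -96 + q (l(P, q) = q - 96 = -96 + q)
sqrt(l(79, 26)*3 + (-63075 + 105629)) = sqrt((-96 + 26)*3 + (-63075 + 105629)) = sqrt(-70*3 + 42554) = sqrt(-210 + 42554) = sqrt(42344) = 2*sqrt(10586)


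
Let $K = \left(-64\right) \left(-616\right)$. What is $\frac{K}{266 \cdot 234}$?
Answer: $\frac{1408}{2223} \approx 0.63338$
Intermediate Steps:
$K = 39424$
$\frac{K}{266 \cdot 234} = \frac{39424}{266 \cdot 234} = \frac{39424}{62244} = 39424 \cdot \frac{1}{62244} = \frac{1408}{2223}$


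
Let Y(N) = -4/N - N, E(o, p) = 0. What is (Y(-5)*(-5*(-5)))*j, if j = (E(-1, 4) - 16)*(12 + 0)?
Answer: -27840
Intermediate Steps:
Y(N) = -N - 4/N
j = -192 (j = (0 - 16)*(12 + 0) = -16*12 = -192)
(Y(-5)*(-5*(-5)))*j = ((-1*(-5) - 4/(-5))*(-5*(-5)))*(-192) = ((5 - 4*(-⅕))*25)*(-192) = ((5 + ⅘)*25)*(-192) = ((29/5)*25)*(-192) = 145*(-192) = -27840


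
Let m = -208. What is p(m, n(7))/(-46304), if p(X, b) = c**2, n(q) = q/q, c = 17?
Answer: -289/46304 ≈ -0.0062414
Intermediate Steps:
n(q) = 1
p(X, b) = 289 (p(X, b) = 17**2 = 289)
p(m, n(7))/(-46304) = 289/(-46304) = 289*(-1/46304) = -289/46304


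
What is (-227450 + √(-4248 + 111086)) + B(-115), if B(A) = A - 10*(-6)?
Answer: -227505 + √106838 ≈ -2.2718e+5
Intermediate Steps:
B(A) = 60 + A (B(A) = A + 60 = 60 + A)
(-227450 + √(-4248 + 111086)) + B(-115) = (-227450 + √(-4248 + 111086)) + (60 - 115) = (-227450 + √106838) - 55 = -227505 + √106838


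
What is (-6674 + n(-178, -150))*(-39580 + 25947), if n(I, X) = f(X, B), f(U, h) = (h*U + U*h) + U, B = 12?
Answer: 142110392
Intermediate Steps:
f(U, h) = U + 2*U*h (f(U, h) = (U*h + U*h) + U = 2*U*h + U = U + 2*U*h)
n(I, X) = 25*X (n(I, X) = X*(1 + 2*12) = X*(1 + 24) = X*25 = 25*X)
(-6674 + n(-178, -150))*(-39580 + 25947) = (-6674 + 25*(-150))*(-39580 + 25947) = (-6674 - 3750)*(-13633) = -10424*(-13633) = 142110392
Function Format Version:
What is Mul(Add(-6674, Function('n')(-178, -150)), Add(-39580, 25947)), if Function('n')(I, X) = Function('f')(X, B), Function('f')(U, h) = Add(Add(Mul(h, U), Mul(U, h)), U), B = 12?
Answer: 142110392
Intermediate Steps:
Function('f')(U, h) = Add(U, Mul(2, U, h)) (Function('f')(U, h) = Add(Add(Mul(U, h), Mul(U, h)), U) = Add(Mul(2, U, h), U) = Add(U, Mul(2, U, h)))
Function('n')(I, X) = Mul(25, X) (Function('n')(I, X) = Mul(X, Add(1, Mul(2, 12))) = Mul(X, Add(1, 24)) = Mul(X, 25) = Mul(25, X))
Mul(Add(-6674, Function('n')(-178, -150)), Add(-39580, 25947)) = Mul(Add(-6674, Mul(25, -150)), Add(-39580, 25947)) = Mul(Add(-6674, -3750), -13633) = Mul(-10424, -13633) = 142110392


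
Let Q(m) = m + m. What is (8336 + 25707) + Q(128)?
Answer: 34299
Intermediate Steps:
Q(m) = 2*m
(8336 + 25707) + Q(128) = (8336 + 25707) + 2*128 = 34043 + 256 = 34299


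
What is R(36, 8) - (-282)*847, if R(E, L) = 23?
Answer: 238877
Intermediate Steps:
R(36, 8) - (-282)*847 = 23 - (-282)*847 = 23 - 282*(-847) = 23 + 238854 = 238877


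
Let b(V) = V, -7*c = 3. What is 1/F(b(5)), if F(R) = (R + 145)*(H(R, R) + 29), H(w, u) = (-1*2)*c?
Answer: 7/31350 ≈ 0.00022329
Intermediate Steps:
c = -3/7 (c = -1/7*3 = -3/7 ≈ -0.42857)
H(w, u) = 6/7 (H(w, u) = -1*2*(-3/7) = -2*(-3/7) = 6/7)
F(R) = 30305/7 + 209*R/7 (F(R) = (R + 145)*(6/7 + 29) = (145 + R)*(209/7) = 30305/7 + 209*R/7)
1/F(b(5)) = 1/(30305/7 + (209/7)*5) = 1/(30305/7 + 1045/7) = 1/(31350/7) = 7/31350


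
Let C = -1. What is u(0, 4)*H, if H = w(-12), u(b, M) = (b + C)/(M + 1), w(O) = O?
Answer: 12/5 ≈ 2.4000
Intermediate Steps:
u(b, M) = (-1 + b)/(1 + M) (u(b, M) = (b - 1)/(M + 1) = (-1 + b)/(1 + M))
H = -12
u(0, 4)*H = ((-1 + 0)/(1 + 4))*(-12) = (-1/5)*(-12) = ((1/5)*(-1))*(-12) = -1/5*(-12) = 12/5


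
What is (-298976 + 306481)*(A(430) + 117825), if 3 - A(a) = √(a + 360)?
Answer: 884299140 - 7505*√790 ≈ 8.8409e+8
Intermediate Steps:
A(a) = 3 - √(360 + a) (A(a) = 3 - √(a + 360) = 3 - √(360 + a))
(-298976 + 306481)*(A(430) + 117825) = (-298976 + 306481)*((3 - √(360 + 430)) + 117825) = 7505*((3 - √790) + 117825) = 7505*(117828 - √790) = 884299140 - 7505*√790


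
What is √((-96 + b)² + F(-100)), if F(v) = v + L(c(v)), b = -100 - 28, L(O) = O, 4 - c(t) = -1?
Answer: √50081 ≈ 223.79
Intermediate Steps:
c(t) = 5 (c(t) = 4 - 1*(-1) = 4 + 1 = 5)
b = -128
F(v) = 5 + v (F(v) = v + 5 = 5 + v)
√((-96 + b)² + F(-100)) = √((-96 - 128)² + (5 - 100)) = √((-224)² - 95) = √(50176 - 95) = √50081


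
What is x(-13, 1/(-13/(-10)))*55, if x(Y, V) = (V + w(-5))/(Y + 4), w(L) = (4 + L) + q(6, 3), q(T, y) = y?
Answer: -220/13 ≈ -16.923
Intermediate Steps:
w(L) = 7 + L (w(L) = (4 + L) + 3 = 7 + L)
x(Y, V) = (2 + V)/(4 + Y) (x(Y, V) = (V + (7 - 5))/(Y + 4) = (V + 2)/(4 + Y) = (2 + V)/(4 + Y))
x(-13, 1/(-13/(-10)))*55 = ((2 + 1/(-13/(-10)))/(4 - 13))*55 = ((2 + 1/(-13*(-⅒)))/(-9))*55 = -(2 + 1/(13/10))/9*55 = -(2 + 10/13)/9*55 = -⅑*36/13*55 = -4/13*55 = -220/13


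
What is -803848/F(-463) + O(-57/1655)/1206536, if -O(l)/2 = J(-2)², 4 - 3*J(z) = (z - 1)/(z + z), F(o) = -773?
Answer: 69830751507379/67150967616 ≈ 1039.9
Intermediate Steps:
J(z) = 4/3 - (-1 + z)/(6*z) (J(z) = 4/3 - (z - 1)/(3*(z + z)) = 4/3 - (-1 + z)/(3*(2*z)) = 4/3 - (-1 + z)*1/(2*z)/3 = 4/3 - (-1 + z)/(6*z))
O(l) = -169/72 (O(l) = -2*(1 + 7*(-2))²/144 = -2*(1 - 14)²/144 = -2*((⅙)*(-½)*(-13))² = -2*(13/12)² = -2*169/144 = -169/72)
-803848/F(-463) + O(-57/1655)/1206536 = -803848/(-773) - 169/72/1206536 = -803848*(-1/773) - 169/72*1/1206536 = 803848/773 - 169/86870592 = 69830751507379/67150967616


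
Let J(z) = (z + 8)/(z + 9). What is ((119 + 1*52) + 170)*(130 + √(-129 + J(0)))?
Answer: 44330 + 341*I*√1153/3 ≈ 44330.0 + 3859.6*I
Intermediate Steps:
J(z) = (8 + z)/(9 + z)
((119 + 1*52) + 170)*(130 + √(-129 + J(0))) = ((119 + 1*52) + 170)*(130 + √(-129 + (8 + 0)/(9 + 0))) = ((119 + 52) + 170)*(130 + √(-129 + 8/9)) = (171 + 170)*(130 + √(-129 + (⅑)*8)) = 341*(130 + √(-129 + 8/9)) = 341*(130 + √(-1153/9)) = 341*(130 + I*√1153/3) = 44330 + 341*I*√1153/3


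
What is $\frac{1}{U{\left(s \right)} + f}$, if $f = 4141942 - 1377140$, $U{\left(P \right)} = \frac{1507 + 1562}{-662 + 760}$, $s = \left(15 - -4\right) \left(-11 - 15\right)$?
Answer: $\frac{98}{270953665} \approx 3.6169 \cdot 10^{-7}$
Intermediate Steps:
$s = -494$ ($s = \left(15 + 4\right) \left(-26\right) = 19 \left(-26\right) = -494$)
$U{\left(P \right)} = \frac{3069}{98}$
$f = 2764802$ ($f = 4141942 - 1377140 = 2764802$)
$\frac{1}{U{\left(s \right)} + f} = \frac{1}{\frac{3069}{98} + 2764802} = \frac{1}{\frac{270953665}{98}} = \frac{98}{270953665}$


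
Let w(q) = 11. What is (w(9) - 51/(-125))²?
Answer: 2033476/15625 ≈ 130.14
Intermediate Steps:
(w(9) - 51/(-125))² = (11 - 51/(-125))² = (11 - 51*(-1/125))² = (11 + 51/125)² = (1426/125)² = 2033476/15625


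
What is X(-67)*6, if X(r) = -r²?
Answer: -26934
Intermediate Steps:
X(-67)*6 = -1*(-67)²*6 = -1*4489*6 = -4489*6 = -26934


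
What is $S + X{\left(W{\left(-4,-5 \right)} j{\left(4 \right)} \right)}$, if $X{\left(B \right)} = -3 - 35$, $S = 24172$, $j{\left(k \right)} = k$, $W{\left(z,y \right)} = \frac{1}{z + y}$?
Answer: $24134$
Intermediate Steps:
$W{\left(z,y \right)} = \frac{1}{y + z}$
$X{\left(B \right)} = -38$ ($X{\left(B \right)} = -3 - 35 = -38$)
$S + X{\left(W{\left(-4,-5 \right)} j{\left(4 \right)} \right)} = 24172 - 38 = 24134$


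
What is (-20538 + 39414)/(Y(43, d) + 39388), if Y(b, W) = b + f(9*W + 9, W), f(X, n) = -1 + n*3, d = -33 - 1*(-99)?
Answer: 4719/9907 ≈ 0.47633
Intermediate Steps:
d = 66 (d = -33 + 99 = 66)
f(X, n) = -1 + 3*n
Y(b, W) = -1 + b + 3*W (Y(b, W) = b + (-1 + 3*W) = -1 + b + 3*W)
(-20538 + 39414)/(Y(43, d) + 39388) = (-20538 + 39414)/((-1 + 43 + 3*66) + 39388) = 18876/((-1 + 43 + 198) + 39388) = 18876/(240 + 39388) = 18876/39628 = 18876*(1/39628) = 4719/9907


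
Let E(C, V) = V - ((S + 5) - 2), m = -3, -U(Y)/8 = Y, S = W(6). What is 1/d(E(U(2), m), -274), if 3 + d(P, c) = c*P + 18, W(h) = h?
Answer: 1/3303 ≈ 0.00030276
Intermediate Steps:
S = 6
U(Y) = -8*Y
E(C, V) = -9 + V (E(C, V) = V - ((6 + 5) - 2) = V - (11 - 2) = V - 1*9 = V - 9 = -9 + V)
d(P, c) = 15 + P*c (d(P, c) = -3 + (c*P + 18) = -3 + (P*c + 18) = -3 + (18 + P*c) = 15 + P*c)
1/d(E(U(2), m), -274) = 1/(15 + (-9 - 3)*(-274)) = 1/(15 - 12*(-274)) = 1/(15 + 3288) = 1/3303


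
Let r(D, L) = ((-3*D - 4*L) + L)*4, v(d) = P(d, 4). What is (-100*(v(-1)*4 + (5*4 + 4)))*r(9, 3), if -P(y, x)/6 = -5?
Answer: 2073600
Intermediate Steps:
P(y, x) = 30 (P(y, x) = -6*(-5) = 30)
v(d) = 30
r(D, L) = -12*D - 12*L (r(D, L) = ((-4*L - 3*D) + L)*4 = (-3*D - 3*L)*4 = -12*D - 12*L)
(-100*(v(-1)*4 + (5*4 + 4)))*r(9, 3) = (-100*(30*4 + (5*4 + 4)))*(-12*9 - 12*3) = (-100*(120 + (20 + 4)))*(-108 - 36) = -100*(120 + 24)*(-144) = -100*144*(-144) = -14400*(-144) = 2073600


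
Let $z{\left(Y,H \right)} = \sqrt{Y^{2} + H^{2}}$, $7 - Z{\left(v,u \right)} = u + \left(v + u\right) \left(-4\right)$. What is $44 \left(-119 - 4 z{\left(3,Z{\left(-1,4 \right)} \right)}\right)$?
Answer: $-5236 - 528 \sqrt{26} \approx -7928.3$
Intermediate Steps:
$Z{\left(v,u \right)} = 7 + 3 u + 4 v$ ($Z{\left(v,u \right)} = 7 - \left(u + \left(v + u\right) \left(-4\right)\right) = 7 - \left(u + \left(u + v\right) \left(-4\right)\right) = 7 - \left(u - \left(4 u + 4 v\right)\right) = 7 - \left(- 4 v - 3 u\right) = 7 + \left(3 u + 4 v\right) = 7 + 3 u + 4 v$)
$z{\left(Y,H \right)} = \sqrt{H^{2} + Y^{2}}$
$44 \left(-119 - 4 z{\left(3,Z{\left(-1,4 \right)} \right)}\right) = 44 \left(-119 - 4 \sqrt{\left(7 + 3 \cdot 4 + 4 \left(-1\right)\right)^{2} + 3^{2}}\right) = 44 \left(-119 - 4 \sqrt{\left(7 + 12 - 4\right)^{2} + 9}\right) = 44 \left(-119 - 4 \sqrt{15^{2} + 9}\right) = 44 \left(-119 - 4 \sqrt{225 + 9}\right) = 44 \left(-119 - 4 \sqrt{234}\right) = 44 \left(-119 - 4 \cdot 3 \sqrt{26}\right) = 44 \left(-119 - 12 \sqrt{26}\right) = -5236 - 528 \sqrt{26}$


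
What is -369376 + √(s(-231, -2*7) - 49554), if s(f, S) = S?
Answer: -369376 + 4*I*√3098 ≈ -3.6938e+5 + 222.64*I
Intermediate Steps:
-369376 + √(s(-231, -2*7) - 49554) = -369376 + √(-2*7 - 49554) = -369376 + √(-14 - 49554) = -369376 + √(-49568) = -369376 + 4*I*√3098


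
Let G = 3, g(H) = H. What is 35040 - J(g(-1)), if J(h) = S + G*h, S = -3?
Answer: 35046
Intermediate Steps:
J(h) = -3 + 3*h
35040 - J(g(-1)) = 35040 - (-3 + 3*(-1)) = 35040 - (-3 - 3) = 35040 - 1*(-6) = 35040 + 6 = 35046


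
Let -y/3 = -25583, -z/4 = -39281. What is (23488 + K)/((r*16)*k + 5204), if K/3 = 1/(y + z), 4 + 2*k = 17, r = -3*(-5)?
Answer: 5493209027/1581916972 ≈ 3.4725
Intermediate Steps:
z = 157124 (z = -4*(-39281) = 157124)
y = 76749 (y = -3*(-25583) = 76749)
r = 15
k = 13/2 (k = -2 + (1/2)*17 = -2 + 17/2 = 13/2 ≈ 6.5000)
K = 3/233873 (K = 3/(76749 + 157124) = 3/233873 ≈ 1.2827e-5)
(23488 + K)/((r*16)*k + 5204) = (23488 + 3/233873)/((15*16)*(13/2) + 5204) = 5493209027/(233873*(240*(13/2) + 5204)) = 5493209027/(233873*(1560 + 5204)) = (5493209027/233873)/6764 = (5493209027/233873)*(1/6764) = 5493209027/1581916972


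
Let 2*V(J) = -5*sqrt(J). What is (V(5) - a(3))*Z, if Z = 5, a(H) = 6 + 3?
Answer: -45 - 25*sqrt(5)/2 ≈ -72.951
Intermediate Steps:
a(H) = 9
V(J) = -5*sqrt(J)/2 (V(J) = (-5*sqrt(J))/2 = -5*sqrt(J)/2)
(V(5) - a(3))*Z = (-5*sqrt(5)/2 - 1*9)*5 = (-5*sqrt(5)/2 - 9)*5 = (-9 - 5*sqrt(5)/2)*5 = -45 - 25*sqrt(5)/2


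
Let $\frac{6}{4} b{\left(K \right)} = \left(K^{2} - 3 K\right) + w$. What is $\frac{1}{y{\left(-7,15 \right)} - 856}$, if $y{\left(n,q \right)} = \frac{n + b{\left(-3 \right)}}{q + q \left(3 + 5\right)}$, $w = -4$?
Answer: $- \frac{405}{346673} \approx -0.0011682$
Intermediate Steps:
$b{\left(K \right)} = - \frac{8}{3} - 2 K + \frac{2 K^{2}}{3}$ ($b{\left(K \right)} = \frac{2 \left(\left(K^{2} - 3 K\right) - 4\right)}{3} = \frac{2 \left(-4 + K^{2} - 3 K\right)}{3} = - \frac{8}{3} - 2 K + \frac{2 K^{2}}{3}$)
$y{\left(n,q \right)} = \frac{\frac{28}{3} + n}{9 q}$ ($y{\left(n,q \right)} = \frac{n - \left(- \frac{10}{3} - 6\right)}{q + q \left(3 + 5\right)} = \frac{n + \left(- \frac{8}{3} + 6 + \frac{2}{3} \cdot 9\right)}{q + q 8} = \frac{n + \left(- \frac{8}{3} + 6 + 6\right)}{q + 8 q} = \frac{n + \frac{28}{3}}{9 q} = \left(\frac{28}{3} + n\right) \frac{1}{9 q} = \frac{\frac{28}{3} + n}{9 q}$)
$\frac{1}{y{\left(-7,15 \right)} - 856} = \frac{1}{\frac{28 + 3 \left(-7\right)}{27 \cdot 15} - 856} = \frac{1}{\frac{1}{27} \cdot \frac{1}{15} \left(28 - 21\right) - 856} = \frac{1}{\frac{1}{27} \cdot \frac{1}{15} \cdot 7 - 856} = \frac{1}{\frac{7}{405} - 856} = \frac{1}{- \frac{346673}{405}} = - \frac{405}{346673}$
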